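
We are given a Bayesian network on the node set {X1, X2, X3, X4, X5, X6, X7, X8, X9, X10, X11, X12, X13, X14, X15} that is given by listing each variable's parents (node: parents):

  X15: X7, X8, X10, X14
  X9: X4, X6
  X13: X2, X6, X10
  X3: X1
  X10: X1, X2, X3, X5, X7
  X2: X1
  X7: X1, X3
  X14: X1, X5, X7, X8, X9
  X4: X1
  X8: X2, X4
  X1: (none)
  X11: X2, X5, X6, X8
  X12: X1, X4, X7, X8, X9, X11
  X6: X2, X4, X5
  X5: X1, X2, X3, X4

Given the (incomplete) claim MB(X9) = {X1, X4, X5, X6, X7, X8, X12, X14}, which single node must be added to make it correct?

Recall MB(v) = parents ∪ children ∪ spouses, where spouses are the other parents of v's children.
X9 has children X12, X14.
X9's parents: X4, X6.
For each child, the remaining parents (spouses of X9):
  X12: X1, X4, X7, X8, X11
  X14: X1, X5, X7, X8
MB(X9) = {X1, X4, X5, X6, X7, X8, X11, X12, X14}.
Comparing with the claimed set, X11 is missing.

X11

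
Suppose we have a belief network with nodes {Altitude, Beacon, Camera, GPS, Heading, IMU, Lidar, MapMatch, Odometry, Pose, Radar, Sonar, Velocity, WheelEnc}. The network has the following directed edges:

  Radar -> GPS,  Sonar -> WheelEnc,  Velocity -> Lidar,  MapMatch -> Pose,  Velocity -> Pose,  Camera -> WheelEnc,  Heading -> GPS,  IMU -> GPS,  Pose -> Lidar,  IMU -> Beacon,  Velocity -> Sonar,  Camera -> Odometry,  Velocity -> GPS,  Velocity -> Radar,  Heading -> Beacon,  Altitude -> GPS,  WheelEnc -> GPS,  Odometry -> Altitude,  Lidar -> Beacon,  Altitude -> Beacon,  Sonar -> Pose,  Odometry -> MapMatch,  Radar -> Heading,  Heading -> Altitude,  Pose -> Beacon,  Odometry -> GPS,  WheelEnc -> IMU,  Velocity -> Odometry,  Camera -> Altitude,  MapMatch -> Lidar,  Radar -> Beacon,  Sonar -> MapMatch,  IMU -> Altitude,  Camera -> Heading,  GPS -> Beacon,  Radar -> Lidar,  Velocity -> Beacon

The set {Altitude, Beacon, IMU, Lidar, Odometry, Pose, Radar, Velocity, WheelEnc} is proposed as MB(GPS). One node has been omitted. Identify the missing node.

Heading

GPS's parents: Altitude, Heading, IMU, Odometry, Radar, Velocity, WheelEnc.
Children of GPS: Beacon.
Co-parents of GPS (other parents of its children):
  Beacon also has parents Altitude, Heading, IMU, Lidar, Pose, Radar, Velocity.
MB(GPS) = {Altitude, Beacon, Heading, IMU, Lidar, Odometry, Pose, Radar, Velocity, WheelEnc}.
Comparing with the claimed set, Heading is missing.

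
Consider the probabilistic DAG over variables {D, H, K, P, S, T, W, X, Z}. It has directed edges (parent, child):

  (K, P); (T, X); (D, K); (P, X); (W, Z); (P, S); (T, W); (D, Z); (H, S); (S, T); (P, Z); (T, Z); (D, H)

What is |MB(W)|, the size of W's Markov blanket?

4

Children of W: Z.
W has parent T.
Other parents of W's children:
  parents(Z) \ {W} = {D, P, T}.
MB(W) = {D, P, T, Z}, which has 4 nodes.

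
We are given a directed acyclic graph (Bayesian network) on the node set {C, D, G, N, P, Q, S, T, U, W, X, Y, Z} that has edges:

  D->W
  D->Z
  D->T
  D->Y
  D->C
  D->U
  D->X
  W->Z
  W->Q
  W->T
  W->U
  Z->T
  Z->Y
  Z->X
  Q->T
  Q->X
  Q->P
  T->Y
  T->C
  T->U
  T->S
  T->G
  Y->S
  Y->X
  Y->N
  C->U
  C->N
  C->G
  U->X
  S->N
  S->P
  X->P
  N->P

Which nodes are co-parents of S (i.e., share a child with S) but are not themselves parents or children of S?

Children of S: N, P.
  N also has parents C, Y.
  parents(P) \ {S} = {N, Q, X}.
Excluding nodes already adjacent to S (N, P, T, Y), the co-parent-only contribution is {C, Q, X}.

{C, Q, X}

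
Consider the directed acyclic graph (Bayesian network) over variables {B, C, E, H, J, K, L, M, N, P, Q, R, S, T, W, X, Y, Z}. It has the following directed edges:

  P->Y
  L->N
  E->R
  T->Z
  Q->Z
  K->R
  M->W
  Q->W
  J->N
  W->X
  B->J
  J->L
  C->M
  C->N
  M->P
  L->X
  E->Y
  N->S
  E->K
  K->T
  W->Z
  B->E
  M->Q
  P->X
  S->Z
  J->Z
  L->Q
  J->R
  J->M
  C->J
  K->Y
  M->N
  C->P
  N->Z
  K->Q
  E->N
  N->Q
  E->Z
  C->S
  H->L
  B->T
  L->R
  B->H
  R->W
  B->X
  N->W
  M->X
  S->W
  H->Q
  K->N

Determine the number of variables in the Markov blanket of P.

Recall MB(v) = parents ∪ children ∪ spouses, where spouses are the other parents of v's children.
P has parents C, M.
P's children: X, Y.
Parents of each child, excluding P:
  parents(X) \ {P} = {B, L, M, W}.
  Y also has parents E, K.
MB(P) = {B, C, E, K, L, M, W, X, Y}, which has 9 nodes.

9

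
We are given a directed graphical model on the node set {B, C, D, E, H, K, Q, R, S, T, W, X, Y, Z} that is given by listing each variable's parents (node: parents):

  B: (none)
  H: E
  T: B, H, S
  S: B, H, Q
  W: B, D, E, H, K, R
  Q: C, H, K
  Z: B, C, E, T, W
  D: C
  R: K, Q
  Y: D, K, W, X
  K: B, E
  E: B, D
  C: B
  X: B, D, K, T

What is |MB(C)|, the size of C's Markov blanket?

9

Pa(C) = {B}.
Ch(C) = {D, Q, Z}.
For each child, the remaining parents (spouses of C):
  D: —
  Q: H, K
  Z: B, E, T, W
MB(C) = {B, D, E, H, K, Q, T, W, Z}, which has 9 nodes.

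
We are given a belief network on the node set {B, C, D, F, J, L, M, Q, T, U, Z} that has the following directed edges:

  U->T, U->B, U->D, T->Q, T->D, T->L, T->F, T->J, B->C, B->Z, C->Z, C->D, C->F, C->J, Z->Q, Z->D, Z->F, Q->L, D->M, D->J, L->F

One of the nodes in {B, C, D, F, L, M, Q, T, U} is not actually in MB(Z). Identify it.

Z has parents B, C.
Children of Z: D, F, Q.
Co-parents of Z (other parents of its children):
  Q: T
  D: C, T, U
  F: C, L, T
MB(Z) = {B, C, D, F, L, Q, T, U}.
M is neither a parent, child, nor co-parent of Z, so it does not belong.

M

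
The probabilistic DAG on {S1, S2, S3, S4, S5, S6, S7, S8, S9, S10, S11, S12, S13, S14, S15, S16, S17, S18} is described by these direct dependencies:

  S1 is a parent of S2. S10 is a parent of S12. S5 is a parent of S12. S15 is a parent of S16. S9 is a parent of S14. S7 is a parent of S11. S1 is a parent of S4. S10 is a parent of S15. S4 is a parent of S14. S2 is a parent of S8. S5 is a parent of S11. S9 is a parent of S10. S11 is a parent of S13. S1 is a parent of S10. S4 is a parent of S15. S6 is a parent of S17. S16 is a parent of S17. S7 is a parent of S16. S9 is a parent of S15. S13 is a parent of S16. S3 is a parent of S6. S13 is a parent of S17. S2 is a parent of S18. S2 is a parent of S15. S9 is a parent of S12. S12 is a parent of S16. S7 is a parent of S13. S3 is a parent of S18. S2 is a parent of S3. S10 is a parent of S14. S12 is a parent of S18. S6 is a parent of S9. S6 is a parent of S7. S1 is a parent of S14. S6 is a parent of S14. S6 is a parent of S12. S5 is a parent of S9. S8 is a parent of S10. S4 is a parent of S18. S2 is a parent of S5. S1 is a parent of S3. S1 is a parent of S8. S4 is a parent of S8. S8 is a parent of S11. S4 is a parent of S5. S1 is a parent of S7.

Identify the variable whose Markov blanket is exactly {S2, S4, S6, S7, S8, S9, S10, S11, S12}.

The target node must have every member of {S2, S4, S6, S7, S8, S9, S10, S11, S12} as a parent, child, or co-parent, and no others.
Parents of S5: S2, S4; children: S9, S11, S12; co-parents: S6, S7, S8, S9, S10.
These exactly cover the given set, so the node is S5.

S5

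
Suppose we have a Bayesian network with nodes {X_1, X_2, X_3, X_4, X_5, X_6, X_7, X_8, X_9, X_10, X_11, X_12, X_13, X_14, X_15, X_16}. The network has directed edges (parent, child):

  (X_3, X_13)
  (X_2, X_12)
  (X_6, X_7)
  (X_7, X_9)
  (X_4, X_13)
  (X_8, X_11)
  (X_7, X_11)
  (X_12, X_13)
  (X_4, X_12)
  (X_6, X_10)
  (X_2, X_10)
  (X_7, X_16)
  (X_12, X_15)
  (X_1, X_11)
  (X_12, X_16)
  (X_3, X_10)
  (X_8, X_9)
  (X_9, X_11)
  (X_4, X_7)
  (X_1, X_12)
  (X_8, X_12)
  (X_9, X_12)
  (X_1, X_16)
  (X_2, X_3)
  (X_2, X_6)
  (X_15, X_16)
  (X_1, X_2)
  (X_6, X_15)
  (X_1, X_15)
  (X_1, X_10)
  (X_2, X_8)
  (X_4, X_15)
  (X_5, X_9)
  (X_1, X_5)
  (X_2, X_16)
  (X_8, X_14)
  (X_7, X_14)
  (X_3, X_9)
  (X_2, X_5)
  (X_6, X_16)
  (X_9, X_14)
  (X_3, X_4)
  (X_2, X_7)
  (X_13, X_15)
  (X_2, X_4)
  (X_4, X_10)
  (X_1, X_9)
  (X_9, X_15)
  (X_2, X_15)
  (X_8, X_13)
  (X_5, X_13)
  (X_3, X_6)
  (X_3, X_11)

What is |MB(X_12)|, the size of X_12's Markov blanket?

X_12's parents: X_1, X_2, X_4, X_8, X_9.
X_12 has children X_13, X_15, X_16.
Other parents of X_12's children:
  X_13's other parents are X_3, X_4, X_5, X_8.
  X_15's other parents are X_1, X_2, X_4, X_6, X_9, X_13.
  X_16 also has parents X_1, X_2, X_6, X_7, X_15.
MB(X_12) = {X_1, X_2, X_3, X_4, X_5, X_6, X_7, X_8, X_9, X_13, X_15, X_16}, which has 12 nodes.

12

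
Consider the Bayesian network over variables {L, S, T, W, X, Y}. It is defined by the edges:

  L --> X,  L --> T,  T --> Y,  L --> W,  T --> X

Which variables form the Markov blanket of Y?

By definition, MB(Y) is built from Y's parents, Y's children, and the co-parents of Y.
Children of Y: none.
Pa(Y) = {T}.
Y has no children, so there are no co-parents.
So the Markov blanket of Y is {T}.

{T}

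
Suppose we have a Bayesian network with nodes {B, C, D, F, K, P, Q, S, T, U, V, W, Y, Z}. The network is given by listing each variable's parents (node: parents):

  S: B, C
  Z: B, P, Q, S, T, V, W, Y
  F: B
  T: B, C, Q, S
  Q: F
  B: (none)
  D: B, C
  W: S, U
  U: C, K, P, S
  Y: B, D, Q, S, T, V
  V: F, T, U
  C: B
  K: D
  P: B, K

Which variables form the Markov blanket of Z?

{B, P, Q, S, T, V, W, Y}

Recall MB(v) = parents ∪ children ∪ spouses, where spouses are the other parents of v's children.
Pa(Z) = {B, P, Q, S, T, V, W, Y}.
Z has no children.
Z has no children, so there are no co-parents.
MB(Z) = {B, P, Q, S, T, V, W, Y}.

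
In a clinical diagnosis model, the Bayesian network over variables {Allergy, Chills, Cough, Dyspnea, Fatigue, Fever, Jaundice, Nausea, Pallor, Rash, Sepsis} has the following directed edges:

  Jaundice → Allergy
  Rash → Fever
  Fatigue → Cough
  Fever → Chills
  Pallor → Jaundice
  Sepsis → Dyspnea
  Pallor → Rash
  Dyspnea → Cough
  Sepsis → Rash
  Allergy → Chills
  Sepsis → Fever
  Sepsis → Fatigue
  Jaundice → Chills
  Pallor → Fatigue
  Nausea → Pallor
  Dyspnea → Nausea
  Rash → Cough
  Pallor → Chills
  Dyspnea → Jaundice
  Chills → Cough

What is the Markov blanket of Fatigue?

{Chills, Cough, Dyspnea, Pallor, Rash, Sepsis}

The Markov blanket of a node is its parents, its children, and the other parents of its children.
Fatigue has parents Pallor, Sepsis.
Fatigue's children: Cough.
Co-parents of Fatigue (other parents of its children):
  Cough also has parents Chills, Dyspnea, Rash.
So the Markov blanket of Fatigue is {Chills, Cough, Dyspnea, Pallor, Rash, Sepsis}.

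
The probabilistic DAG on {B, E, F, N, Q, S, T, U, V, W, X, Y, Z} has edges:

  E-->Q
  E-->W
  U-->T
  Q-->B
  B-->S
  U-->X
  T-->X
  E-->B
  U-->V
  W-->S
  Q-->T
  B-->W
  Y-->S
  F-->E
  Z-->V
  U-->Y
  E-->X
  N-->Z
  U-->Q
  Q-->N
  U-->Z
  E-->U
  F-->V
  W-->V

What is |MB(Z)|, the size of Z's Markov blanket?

Ch(Z) = {V}.
Parents of Z: N, U.
Co-parents of Z (other parents of its children):
  V: F, U, W
MB(Z) = {F, N, U, V, W}, which has 5 nodes.

5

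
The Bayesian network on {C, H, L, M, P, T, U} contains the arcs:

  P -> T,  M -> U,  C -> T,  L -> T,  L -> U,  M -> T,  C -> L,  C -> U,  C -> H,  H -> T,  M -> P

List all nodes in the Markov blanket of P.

{C, H, L, M, T}

Recall MB(v) = parents ∪ children ∪ spouses, where spouses are the other parents of v's children.
Children of P: T.
P has parent M.
Other parents of P's children:
  T's other parents are C, H, L, M.
Taking the union gives {C, H, L, M, T}.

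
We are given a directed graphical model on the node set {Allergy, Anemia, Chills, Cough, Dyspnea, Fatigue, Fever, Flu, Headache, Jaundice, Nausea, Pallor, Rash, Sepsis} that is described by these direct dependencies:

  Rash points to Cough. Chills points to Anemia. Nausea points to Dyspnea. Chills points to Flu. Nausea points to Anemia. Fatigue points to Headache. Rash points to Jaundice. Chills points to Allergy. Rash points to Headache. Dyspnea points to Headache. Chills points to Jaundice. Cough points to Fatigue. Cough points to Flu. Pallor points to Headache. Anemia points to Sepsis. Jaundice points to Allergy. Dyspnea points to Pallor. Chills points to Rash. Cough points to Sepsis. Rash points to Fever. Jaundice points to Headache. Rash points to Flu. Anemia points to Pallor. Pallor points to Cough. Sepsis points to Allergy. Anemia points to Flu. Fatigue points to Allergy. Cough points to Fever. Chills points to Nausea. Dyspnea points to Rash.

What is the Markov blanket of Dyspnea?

{Anemia, Chills, Fatigue, Headache, Jaundice, Nausea, Pallor, Rash}

By definition, MB(Dyspnea) is built from Dyspnea's parents, Dyspnea's children, and the co-parents of Dyspnea.
Dyspnea has parent Nausea.
Dyspnea's children: Headache, Pallor, Rash.
Other parents of Dyspnea's children:
  Pallor also has parent Anemia.
  Rash also has parent Chills.
  parents(Headache) \ {Dyspnea} = {Fatigue, Jaundice, Pallor, Rash}.
So the Markov blanket of Dyspnea is {Anemia, Chills, Fatigue, Headache, Jaundice, Nausea, Pallor, Rash}.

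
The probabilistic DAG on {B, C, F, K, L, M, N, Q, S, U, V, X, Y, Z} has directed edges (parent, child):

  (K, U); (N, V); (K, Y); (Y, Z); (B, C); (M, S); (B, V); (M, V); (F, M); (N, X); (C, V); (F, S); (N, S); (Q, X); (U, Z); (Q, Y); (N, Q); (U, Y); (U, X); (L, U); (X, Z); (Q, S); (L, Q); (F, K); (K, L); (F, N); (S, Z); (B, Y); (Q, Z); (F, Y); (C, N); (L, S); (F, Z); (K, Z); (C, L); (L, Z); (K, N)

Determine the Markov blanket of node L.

By definition, MB(L) is built from L's parents, L's children, and the co-parents of L.
L's parents: C, K.
L has children Q, S, U, Z.
Co-parents of L (other parents of its children):
  Q also has parent N.
  parents(S) \ {L} = {F, M, N, Q}.
  parents(U) \ {L} = {K}.
  parents(Z) \ {L} = {F, K, Q, S, U, X, Y}.
So the Markov blanket of L is {C, F, K, M, N, Q, S, U, X, Y, Z}.

{C, F, K, M, N, Q, S, U, X, Y, Z}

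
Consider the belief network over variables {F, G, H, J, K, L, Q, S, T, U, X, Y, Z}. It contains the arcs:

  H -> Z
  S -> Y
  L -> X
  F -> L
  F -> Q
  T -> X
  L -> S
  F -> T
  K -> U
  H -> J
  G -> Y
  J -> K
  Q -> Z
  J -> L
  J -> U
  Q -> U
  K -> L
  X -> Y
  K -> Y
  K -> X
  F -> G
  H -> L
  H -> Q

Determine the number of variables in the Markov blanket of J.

6

By definition, MB(J) is built from J's parents, J's children, and the co-parents of J.
Children of J: K, L, U.
J's parents: H.
Co-parents of J (other parents of its children):
  K: —
  L: F, H, K
  U: K, Q
MB(J) = {F, H, K, L, Q, U}, which has 6 nodes.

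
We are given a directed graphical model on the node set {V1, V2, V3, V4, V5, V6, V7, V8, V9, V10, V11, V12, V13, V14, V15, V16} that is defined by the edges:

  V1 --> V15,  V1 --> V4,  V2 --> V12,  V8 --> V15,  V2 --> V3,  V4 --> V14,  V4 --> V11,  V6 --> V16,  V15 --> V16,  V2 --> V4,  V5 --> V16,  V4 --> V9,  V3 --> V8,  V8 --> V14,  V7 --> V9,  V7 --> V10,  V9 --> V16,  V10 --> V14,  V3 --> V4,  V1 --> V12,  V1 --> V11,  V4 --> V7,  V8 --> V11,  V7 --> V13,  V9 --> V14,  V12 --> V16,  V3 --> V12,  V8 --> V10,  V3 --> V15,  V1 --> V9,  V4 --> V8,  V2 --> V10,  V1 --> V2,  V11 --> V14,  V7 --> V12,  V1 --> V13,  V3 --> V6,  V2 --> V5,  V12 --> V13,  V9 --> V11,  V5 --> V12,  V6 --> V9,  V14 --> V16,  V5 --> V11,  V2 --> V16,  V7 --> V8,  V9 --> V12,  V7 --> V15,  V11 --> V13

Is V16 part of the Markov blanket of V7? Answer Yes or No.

Recall MB(v) = parents ∪ children ∪ spouses, where spouses are the other parents of v's children.
V7's parents: V4.
V7's children: V8, V9, V10, V12, V13, V15.
Other parents of V7's children:
  V8 also has parents V3, V4.
  V9 also has parents V1, V4, V6.
  parents(V10) \ {V7} = {V2, V8}.
  V12's other parents are V1, V2, V3, V5, V9.
  V13's other parents are V1, V11, V12.
  V15 also has parents V1, V3, V8.
MB(V7) = {V1, V2, V3, V4, V5, V6, V8, V9, V10, V11, V12, V13, V15}; V16 is not in this set.

No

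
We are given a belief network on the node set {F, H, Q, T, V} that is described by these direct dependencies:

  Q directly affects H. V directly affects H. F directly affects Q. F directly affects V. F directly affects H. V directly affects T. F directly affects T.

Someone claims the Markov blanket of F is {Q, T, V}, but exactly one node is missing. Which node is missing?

A node's Markov blanket = Pa ∪ Ch ∪ (parents of Ch other than the node itself).
F has no parents.
F has children H, Q, T, V.
For each child, the remaining parents (spouses of F):
  V: no additional parents.
  T also has parent V.
  Q: no additional parents.
  H also has parents Q, V.
MB(F) = {H, Q, T, V}.
Comparing with the claimed set, H is missing.

H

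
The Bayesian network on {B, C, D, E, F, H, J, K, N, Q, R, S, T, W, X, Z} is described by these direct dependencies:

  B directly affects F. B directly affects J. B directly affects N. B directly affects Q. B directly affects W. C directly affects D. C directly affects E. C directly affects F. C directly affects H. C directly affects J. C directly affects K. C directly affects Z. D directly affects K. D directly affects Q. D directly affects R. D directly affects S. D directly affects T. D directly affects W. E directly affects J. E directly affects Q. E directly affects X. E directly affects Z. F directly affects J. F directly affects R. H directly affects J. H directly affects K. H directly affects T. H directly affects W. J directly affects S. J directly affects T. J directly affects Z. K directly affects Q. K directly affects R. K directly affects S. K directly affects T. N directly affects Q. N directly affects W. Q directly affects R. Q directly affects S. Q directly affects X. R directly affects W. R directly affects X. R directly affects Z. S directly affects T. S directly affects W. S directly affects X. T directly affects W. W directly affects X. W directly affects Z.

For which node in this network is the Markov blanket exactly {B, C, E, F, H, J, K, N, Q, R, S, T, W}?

D

The target node must have every member of {B, C, E, F, H, J, K, N, Q, R, S, T, W} as a parent, child, or co-parent, and no others.
Parents of D: C; children: K, Q, R, S, T, W; co-parents: B, C, E, F, H, J, K, N, Q, R, S, T.
These exactly cover the given set, so the node is D.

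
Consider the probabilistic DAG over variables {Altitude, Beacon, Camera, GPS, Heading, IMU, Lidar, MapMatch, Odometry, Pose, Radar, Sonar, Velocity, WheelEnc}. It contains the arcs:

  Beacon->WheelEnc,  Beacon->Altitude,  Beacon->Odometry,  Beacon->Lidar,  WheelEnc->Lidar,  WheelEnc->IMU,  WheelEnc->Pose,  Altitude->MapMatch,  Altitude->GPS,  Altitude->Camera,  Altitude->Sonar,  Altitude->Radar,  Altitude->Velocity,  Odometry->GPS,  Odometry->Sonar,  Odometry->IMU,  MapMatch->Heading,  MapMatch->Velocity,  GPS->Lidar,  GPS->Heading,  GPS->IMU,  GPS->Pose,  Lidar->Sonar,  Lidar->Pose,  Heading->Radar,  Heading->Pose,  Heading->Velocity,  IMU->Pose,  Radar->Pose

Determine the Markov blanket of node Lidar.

A node's Markov blanket = Pa ∪ Ch ∪ (parents of Ch other than the node itself).
Lidar has children Pose, Sonar.
Pa(Lidar) = {Beacon, GPS, WheelEnc}.
Co-parents of Lidar (other parents of its children):
  Sonar: Altitude, Odometry
  Pose: GPS, Heading, IMU, Radar, WheelEnc
Taking the union gives {Altitude, Beacon, GPS, Heading, IMU, Odometry, Pose, Radar, Sonar, WheelEnc}.

{Altitude, Beacon, GPS, Heading, IMU, Odometry, Pose, Radar, Sonar, WheelEnc}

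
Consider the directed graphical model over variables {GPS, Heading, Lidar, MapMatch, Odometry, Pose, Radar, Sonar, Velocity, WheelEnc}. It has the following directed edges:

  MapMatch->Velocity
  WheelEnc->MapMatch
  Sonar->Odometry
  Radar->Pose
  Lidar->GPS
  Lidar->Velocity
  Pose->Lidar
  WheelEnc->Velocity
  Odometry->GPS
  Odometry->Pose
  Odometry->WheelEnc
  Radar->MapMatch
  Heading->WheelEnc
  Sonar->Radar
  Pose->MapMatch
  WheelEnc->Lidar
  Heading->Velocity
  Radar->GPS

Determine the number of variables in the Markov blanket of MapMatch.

6

MapMatch has child Velocity.
Pa(MapMatch) = {Pose, Radar, WheelEnc}.
Parents of each child, excluding MapMatch:
  Velocity's other parents are Heading, Lidar, WheelEnc.
MB(MapMatch) = {Heading, Lidar, Pose, Radar, Velocity, WheelEnc}, which has 6 nodes.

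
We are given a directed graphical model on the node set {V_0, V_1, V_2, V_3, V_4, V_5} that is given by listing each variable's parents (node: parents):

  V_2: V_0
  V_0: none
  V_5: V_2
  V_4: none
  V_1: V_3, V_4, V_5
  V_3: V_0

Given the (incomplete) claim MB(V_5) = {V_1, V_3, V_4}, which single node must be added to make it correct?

Pa(V_5) = {V_2}.
V_5's children: V_1.
Parents of each child, excluding V_5:
  V_1's other parents are V_3, V_4.
MB(V_5) = {V_1, V_2, V_3, V_4}.
Comparing with the claimed set, V_2 is missing.

V_2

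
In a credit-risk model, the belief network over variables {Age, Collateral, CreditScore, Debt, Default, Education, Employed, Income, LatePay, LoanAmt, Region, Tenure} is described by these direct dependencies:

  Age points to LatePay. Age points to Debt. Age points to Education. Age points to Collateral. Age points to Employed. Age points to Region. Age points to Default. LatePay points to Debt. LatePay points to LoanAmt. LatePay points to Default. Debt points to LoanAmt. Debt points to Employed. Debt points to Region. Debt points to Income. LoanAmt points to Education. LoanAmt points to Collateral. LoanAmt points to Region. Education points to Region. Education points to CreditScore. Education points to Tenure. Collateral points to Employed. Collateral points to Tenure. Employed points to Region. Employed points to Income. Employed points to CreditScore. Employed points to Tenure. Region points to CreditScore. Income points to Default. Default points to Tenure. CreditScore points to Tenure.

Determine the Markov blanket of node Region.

Region has parents Age, Debt, Education, Employed, LoanAmt.
Children of Region: CreditScore.
Parents of each child, excluding Region:
  CreditScore: Education, Employed
MB(Region) = {Age, CreditScore, Debt, Education, Employed, LoanAmt}.

{Age, CreditScore, Debt, Education, Employed, LoanAmt}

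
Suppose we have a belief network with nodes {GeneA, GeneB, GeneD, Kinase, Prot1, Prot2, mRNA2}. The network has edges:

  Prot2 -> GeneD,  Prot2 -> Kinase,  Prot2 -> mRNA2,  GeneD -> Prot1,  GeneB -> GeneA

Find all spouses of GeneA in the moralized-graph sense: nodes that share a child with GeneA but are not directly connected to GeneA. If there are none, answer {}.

GeneA has no children, so it has no co-parents. The set is empty.

{}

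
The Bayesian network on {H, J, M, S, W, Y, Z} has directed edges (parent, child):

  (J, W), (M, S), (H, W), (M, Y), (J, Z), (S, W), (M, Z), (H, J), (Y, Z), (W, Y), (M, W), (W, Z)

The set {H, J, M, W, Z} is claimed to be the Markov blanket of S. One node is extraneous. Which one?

The Markov blanket of a node is its parents, its children, and the other parents of its children.
S has child W.
Pa(S) = {M}.
Parents of each child, excluding S:
  W: H, J, M
MB(S) = {H, J, M, W}.
Z is neither a parent, child, nor co-parent of S, so it does not belong.

Z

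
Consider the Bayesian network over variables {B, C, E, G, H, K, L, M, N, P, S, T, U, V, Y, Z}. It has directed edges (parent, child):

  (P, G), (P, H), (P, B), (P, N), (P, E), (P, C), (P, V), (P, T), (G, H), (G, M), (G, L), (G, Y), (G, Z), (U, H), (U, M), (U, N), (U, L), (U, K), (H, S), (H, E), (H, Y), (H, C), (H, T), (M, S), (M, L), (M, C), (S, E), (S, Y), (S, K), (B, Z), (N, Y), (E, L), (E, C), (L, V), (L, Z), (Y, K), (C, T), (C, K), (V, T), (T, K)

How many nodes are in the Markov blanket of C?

Children of C: K, T.
C's parents: E, H, M, P.
For each child, the remaining parents (spouses of C):
  T's other parents are H, P, V.
  K also has parents S, T, U, Y.
MB(C) = {E, H, K, M, P, S, T, U, V, Y}, which has 10 nodes.

10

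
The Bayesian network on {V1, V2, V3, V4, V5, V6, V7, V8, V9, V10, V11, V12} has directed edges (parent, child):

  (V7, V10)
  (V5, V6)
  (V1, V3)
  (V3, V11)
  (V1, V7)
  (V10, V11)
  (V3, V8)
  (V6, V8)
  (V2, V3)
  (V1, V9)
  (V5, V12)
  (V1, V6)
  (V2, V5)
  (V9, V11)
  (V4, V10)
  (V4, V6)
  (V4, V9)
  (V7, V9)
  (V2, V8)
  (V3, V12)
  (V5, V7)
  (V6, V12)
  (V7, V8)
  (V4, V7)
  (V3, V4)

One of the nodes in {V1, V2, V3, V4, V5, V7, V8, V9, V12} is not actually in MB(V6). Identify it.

By definition, MB(V6) is built from V6's parents, V6's children, and the co-parents of V6.
Parents of V6: V1, V4, V5.
Children of V6: V8, V12.
For each child, the remaining parents (spouses of V6):
  parents(V8) \ {V6} = {V2, V3, V7}.
  parents(V12) \ {V6} = {V3, V5}.
MB(V6) = {V1, V2, V3, V4, V5, V7, V8, V12}.
V9 is neither a parent, child, nor co-parent of V6, so it does not belong.

V9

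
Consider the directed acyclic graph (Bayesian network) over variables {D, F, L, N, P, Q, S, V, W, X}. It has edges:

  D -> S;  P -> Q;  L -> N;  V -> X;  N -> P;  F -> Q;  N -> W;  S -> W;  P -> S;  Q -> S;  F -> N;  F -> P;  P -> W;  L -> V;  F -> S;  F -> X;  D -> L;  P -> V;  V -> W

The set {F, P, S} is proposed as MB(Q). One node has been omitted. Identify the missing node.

The Markov blanket of a node is its parents, its children, and the other parents of its children.
Ch(Q) = {S}.
Q has parents F, P.
For each child, the remaining parents (spouses of Q):
  S's other parents are D, F, P.
MB(Q) = {D, F, P, S}.
Comparing with the claimed set, D is missing.

D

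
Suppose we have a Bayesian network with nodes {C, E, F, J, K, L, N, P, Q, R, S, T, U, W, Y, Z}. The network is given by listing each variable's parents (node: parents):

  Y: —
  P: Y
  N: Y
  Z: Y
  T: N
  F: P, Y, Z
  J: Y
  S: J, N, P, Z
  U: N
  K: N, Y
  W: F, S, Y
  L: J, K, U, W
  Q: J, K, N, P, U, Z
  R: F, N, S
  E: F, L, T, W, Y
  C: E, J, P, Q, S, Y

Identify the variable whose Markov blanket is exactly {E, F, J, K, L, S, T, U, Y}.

The target node must have every member of {E, F, J, K, L, S, T, U, Y} as a parent, child, or co-parent, and no others.
Parents of W: F, S, Y; children: E, L; co-parents: F, J, K, L, T, U, Y.
These exactly cover the given set, so the node is W.

W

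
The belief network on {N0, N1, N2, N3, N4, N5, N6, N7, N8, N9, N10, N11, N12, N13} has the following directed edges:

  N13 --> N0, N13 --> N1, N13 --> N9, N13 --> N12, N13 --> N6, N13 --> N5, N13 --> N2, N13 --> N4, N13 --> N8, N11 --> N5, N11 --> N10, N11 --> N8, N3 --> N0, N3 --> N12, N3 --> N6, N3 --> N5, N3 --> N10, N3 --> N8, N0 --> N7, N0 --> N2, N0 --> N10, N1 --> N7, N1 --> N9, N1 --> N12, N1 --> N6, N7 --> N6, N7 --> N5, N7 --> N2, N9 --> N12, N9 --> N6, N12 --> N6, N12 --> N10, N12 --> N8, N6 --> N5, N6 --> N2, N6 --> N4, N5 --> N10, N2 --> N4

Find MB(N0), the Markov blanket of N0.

{N1, N2, N3, N5, N6, N7, N10, N11, N12, N13}

The Markov blanket of a node is its parents, its children, and the other parents of its children.
Pa(N0) = {N3, N13}.
Children of N0: N2, N7, N10.
Co-parents of N0 (other parents of its children):
  N7: N1
  N2: N6, N7, N13
  N10: N3, N5, N11, N12
Taking the union gives {N1, N2, N3, N5, N6, N7, N10, N11, N12, N13}.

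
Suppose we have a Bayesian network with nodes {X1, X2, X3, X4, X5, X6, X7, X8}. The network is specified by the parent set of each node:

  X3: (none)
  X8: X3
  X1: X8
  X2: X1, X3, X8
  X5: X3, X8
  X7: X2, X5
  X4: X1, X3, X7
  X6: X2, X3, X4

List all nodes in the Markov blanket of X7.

Pa(X7) = {X2, X5}.
X7 has child X4.
Co-parents of X7 (other parents of its children):
  parents(X4) \ {X7} = {X1, X3}.
So the Markov blanket of X7 is {X1, X2, X3, X4, X5}.

{X1, X2, X3, X4, X5}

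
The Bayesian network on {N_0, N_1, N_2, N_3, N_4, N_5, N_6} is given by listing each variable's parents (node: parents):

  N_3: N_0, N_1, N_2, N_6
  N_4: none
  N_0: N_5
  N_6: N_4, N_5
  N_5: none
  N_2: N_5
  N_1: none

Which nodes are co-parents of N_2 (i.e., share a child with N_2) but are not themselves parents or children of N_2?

{N_0, N_1, N_6}

Children of N_2: N_3.
  N_3: N_0, N_1, N_6
Excluding nodes already adjacent to N_2 (N_3, N_5), the co-parent-only contribution is {N_0, N_1, N_6}.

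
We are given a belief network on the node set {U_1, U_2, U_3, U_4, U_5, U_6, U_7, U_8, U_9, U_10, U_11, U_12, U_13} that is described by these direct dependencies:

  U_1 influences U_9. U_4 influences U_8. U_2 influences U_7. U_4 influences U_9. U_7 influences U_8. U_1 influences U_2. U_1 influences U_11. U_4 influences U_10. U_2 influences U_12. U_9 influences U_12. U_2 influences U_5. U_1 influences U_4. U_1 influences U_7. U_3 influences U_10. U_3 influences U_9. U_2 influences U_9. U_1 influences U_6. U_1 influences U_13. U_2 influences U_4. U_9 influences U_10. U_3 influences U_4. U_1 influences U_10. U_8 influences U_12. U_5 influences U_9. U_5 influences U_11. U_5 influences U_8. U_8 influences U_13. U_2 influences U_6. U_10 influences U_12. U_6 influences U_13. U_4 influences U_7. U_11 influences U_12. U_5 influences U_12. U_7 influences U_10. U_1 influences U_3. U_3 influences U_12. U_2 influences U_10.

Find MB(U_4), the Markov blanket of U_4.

{U_1, U_2, U_3, U_5, U_7, U_8, U_9, U_10}

The Markov blanket of a node is its parents, its children, and the other parents of its children.
Parents of U_4: U_1, U_2, U_3.
U_4's children: U_7, U_8, U_9, U_10.
Parents of each child, excluding U_4:
  U_7 also has parents U_1, U_2.
  U_8's other parents are U_5, U_7.
  U_9 also has parents U_1, U_2, U_3, U_5.
  parents(U_10) \ {U_4} = {U_1, U_2, U_3, U_7, U_9}.
Union: {U_1, U_2, U_3} ∪ {U_7, U_8, U_9, U_10} ∪ {U_1, U_2, U_3, U_5, U_7, U_9} = {U_1, U_2, U_3, U_5, U_7, U_8, U_9, U_10}.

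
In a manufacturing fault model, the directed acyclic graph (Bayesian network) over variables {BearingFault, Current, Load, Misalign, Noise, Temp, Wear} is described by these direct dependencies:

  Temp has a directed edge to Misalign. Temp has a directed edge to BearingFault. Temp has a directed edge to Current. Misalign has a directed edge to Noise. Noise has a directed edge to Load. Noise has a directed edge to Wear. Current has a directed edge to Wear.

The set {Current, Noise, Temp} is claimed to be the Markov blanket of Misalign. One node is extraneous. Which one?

Current

By definition, MB(Misalign) is built from Misalign's parents, Misalign's children, and the co-parents of Misalign.
Misalign has parent Temp.
Children of Misalign: Noise.
For each child, the remaining parents (spouses of Misalign):
  Noise: no additional parents.
MB(Misalign) = {Noise, Temp}.
Current is neither a parent, child, nor co-parent of Misalign, so it does not belong.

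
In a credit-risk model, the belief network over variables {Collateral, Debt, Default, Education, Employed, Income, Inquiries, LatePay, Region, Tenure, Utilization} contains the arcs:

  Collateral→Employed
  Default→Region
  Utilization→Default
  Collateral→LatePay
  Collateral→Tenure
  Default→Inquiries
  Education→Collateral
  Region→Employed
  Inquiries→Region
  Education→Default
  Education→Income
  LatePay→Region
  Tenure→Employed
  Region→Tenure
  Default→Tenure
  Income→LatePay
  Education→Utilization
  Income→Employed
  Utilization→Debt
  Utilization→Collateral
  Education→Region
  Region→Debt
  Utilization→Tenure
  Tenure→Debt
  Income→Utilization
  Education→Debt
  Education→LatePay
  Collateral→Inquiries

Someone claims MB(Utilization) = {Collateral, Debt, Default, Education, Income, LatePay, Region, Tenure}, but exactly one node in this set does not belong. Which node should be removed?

LatePay

Recall MB(v) = parents ∪ children ∪ spouses, where spouses are the other parents of v's children.
Parents of Utilization: Education, Income.
Utilization has children Collateral, Debt, Default, Tenure.
Parents of each child, excluding Utilization:
  Collateral: Education
  Default: Education
  Tenure: Collateral, Default, Region
  Debt: Education, Region, Tenure
MB(Utilization) = {Collateral, Debt, Default, Education, Income, Region, Tenure}.
LatePay is neither a parent, child, nor co-parent of Utilization, so it does not belong.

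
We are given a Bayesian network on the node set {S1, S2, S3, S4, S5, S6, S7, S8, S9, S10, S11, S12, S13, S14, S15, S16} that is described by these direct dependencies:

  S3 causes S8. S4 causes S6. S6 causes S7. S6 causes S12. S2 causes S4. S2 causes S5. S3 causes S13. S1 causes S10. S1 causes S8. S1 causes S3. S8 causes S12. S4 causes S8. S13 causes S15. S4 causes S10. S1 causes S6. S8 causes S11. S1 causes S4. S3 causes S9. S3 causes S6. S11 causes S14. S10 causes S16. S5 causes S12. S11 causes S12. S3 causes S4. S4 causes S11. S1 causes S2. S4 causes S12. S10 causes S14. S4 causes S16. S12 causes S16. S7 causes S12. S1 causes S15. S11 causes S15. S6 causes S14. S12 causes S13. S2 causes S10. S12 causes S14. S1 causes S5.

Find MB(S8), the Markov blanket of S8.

{S1, S3, S4, S5, S6, S7, S11, S12}

The Markov blanket of a node is its parents, its children, and the other parents of its children.
S8 has children S11, S12.
S8's parents: S1, S3, S4.
For each child, the remaining parents (spouses of S8):
  S11 also has parent S4.
  parents(S12) \ {S8} = {S4, S5, S6, S7, S11}.
MB(S8) = {S1, S3, S4, S5, S6, S7, S11, S12}.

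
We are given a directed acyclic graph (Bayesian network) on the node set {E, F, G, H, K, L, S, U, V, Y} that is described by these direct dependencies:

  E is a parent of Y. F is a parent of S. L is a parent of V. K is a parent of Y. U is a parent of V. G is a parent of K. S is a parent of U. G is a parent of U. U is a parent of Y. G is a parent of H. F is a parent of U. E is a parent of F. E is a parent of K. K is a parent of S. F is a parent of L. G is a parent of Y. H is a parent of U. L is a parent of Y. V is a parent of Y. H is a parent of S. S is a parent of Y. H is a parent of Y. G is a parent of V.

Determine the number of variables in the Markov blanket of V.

Recall MB(v) = parents ∪ children ∪ spouses, where spouses are the other parents of v's children.
Parents of V: G, L, U.
V has child Y.
Parents of each child, excluding V:
  Y also has parents E, G, H, K, L, S, U.
MB(V) = {E, G, H, K, L, S, U, Y}, which has 8 nodes.

8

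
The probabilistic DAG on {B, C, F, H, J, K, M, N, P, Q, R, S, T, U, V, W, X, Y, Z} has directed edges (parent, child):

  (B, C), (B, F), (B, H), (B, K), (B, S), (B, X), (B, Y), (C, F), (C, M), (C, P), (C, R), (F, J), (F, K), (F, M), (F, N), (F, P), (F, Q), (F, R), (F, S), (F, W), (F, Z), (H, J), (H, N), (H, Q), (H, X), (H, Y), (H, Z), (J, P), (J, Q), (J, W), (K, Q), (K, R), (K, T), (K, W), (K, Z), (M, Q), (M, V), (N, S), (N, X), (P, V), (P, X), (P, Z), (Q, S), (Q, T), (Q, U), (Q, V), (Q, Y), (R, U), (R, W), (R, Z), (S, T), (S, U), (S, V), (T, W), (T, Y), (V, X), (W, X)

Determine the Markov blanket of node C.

Parents of C: B.
Ch(C) = {F, M, P, R}.
Other parents of C's children:
  F also has parent B.
  M's other parent is F.
  parents(P) \ {C} = {F, J}.
  parents(R) \ {C} = {F, K}.
Union: {B} ∪ {F, M, P, R} ∪ {B, F, J, K} = {B, F, J, K, M, P, R}.

{B, F, J, K, M, P, R}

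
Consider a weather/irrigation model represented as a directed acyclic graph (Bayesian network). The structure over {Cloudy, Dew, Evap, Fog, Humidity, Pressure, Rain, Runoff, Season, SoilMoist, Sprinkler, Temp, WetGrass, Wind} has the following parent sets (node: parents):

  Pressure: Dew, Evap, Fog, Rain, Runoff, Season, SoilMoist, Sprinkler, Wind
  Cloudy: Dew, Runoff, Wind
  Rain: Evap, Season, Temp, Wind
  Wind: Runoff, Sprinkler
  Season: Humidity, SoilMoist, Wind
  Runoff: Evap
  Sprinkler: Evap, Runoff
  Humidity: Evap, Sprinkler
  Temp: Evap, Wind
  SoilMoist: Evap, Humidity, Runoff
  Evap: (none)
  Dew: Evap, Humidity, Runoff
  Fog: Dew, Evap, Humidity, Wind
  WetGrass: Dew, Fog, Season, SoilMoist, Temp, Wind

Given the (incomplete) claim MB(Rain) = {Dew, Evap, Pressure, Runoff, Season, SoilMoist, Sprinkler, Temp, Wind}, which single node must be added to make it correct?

Fog

By definition, MB(Rain) is built from Rain's parents, Rain's children, and the co-parents of Rain.
Rain has parents Evap, Season, Temp, Wind.
Rain has child Pressure.
Parents of each child, excluding Rain:
  Pressure's other parents are Dew, Evap, Fog, Runoff, Season, SoilMoist, Sprinkler, Wind.
MB(Rain) = {Dew, Evap, Fog, Pressure, Runoff, Season, SoilMoist, Sprinkler, Temp, Wind}.
Comparing with the claimed set, Fog is missing.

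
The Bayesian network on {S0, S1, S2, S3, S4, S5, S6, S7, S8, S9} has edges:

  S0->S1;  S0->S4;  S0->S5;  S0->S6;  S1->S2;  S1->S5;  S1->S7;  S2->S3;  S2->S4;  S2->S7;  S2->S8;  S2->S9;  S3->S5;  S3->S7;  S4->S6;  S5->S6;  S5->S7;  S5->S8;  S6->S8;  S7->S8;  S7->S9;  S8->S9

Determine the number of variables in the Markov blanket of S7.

A node's Markov blanket = Pa ∪ Ch ∪ (parents of Ch other than the node itself).
Ch(S7) = {S8, S9}.
Pa(S7) = {S1, S2, S3, S5}.
Co-parents of S7 (other parents of its children):
  parents(S8) \ {S7} = {S2, S5, S6}.
  parents(S9) \ {S7} = {S2, S8}.
MB(S7) = {S1, S2, S3, S5, S6, S8, S9}, which has 7 nodes.

7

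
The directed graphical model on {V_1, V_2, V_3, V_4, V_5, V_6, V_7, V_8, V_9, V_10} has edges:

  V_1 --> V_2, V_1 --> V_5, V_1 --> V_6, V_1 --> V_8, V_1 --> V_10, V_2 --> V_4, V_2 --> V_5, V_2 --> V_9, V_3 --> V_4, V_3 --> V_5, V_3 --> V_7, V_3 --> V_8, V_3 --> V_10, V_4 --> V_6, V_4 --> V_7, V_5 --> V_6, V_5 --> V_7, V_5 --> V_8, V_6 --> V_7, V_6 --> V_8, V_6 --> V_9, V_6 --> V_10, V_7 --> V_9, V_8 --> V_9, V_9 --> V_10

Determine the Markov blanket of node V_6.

By definition, MB(V_6) is built from V_6's parents, V_6's children, and the co-parents of V_6.
V_6 has parents V_1, V_4, V_5.
Children of V_6: V_7, V_8, V_9, V_10.
Parents of each child, excluding V_6:
  V_7: V_3, V_4, V_5
  V_8: V_1, V_3, V_5
  V_9: V_2, V_7, V_8
  V_10: V_1, V_3, V_9
Taking the union gives {V_1, V_2, V_3, V_4, V_5, V_7, V_8, V_9, V_10}.

{V_1, V_2, V_3, V_4, V_5, V_7, V_8, V_9, V_10}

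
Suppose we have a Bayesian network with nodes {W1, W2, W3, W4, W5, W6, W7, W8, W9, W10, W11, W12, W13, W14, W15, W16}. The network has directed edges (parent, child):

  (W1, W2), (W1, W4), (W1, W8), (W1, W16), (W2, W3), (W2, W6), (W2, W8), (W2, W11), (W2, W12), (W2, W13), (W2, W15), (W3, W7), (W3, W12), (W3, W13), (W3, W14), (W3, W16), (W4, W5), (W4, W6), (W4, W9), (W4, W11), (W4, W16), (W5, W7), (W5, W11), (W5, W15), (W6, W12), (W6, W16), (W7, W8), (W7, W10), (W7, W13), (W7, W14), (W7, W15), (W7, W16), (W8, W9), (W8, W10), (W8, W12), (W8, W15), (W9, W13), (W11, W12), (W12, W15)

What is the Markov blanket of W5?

Pa(W5) = {W4}.
Children of W5: W7, W11, W15.
Parents of each child, excluding W5:
  parents(W7) \ {W5} = {W3}.
  W11's other parents are W2, W4.
  parents(W15) \ {W5} = {W2, W7, W8, W12}.
Taking the union gives {W2, W3, W4, W7, W8, W11, W12, W15}.

{W2, W3, W4, W7, W8, W11, W12, W15}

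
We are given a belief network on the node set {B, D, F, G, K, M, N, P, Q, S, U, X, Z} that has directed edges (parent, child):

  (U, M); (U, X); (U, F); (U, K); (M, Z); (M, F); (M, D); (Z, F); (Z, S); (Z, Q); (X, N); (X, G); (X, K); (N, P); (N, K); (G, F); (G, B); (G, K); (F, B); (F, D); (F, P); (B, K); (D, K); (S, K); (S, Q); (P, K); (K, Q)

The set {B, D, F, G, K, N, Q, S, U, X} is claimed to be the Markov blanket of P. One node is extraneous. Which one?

By definition, MB(P) is built from P's parents, P's children, and the co-parents of P.
P has child K.
P's parents: F, N.
For each child, the remaining parents (spouses of P):
  K: B, D, G, N, S, U, X
MB(P) = {B, D, F, G, K, N, S, U, X}.
Q is neither a parent, child, nor co-parent of P, so it does not belong.

Q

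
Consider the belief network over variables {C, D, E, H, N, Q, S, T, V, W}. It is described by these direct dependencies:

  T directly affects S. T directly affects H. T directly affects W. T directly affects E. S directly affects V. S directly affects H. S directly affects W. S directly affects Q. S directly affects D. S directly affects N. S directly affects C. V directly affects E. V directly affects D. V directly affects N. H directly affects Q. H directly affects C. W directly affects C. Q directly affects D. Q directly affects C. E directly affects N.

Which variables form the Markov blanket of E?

{N, S, T, V}

E has parents T, V.
Children of E: N.
Co-parents of E (other parents of its children):
  N: S, V
Taking the union gives {N, S, T, V}.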